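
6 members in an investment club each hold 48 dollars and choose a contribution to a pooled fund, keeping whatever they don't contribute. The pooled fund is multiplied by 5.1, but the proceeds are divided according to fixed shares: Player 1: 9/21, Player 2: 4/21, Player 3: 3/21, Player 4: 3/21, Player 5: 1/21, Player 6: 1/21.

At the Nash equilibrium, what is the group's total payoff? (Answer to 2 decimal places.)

484.80 dollars

For player j, contributing a unit is worthwhile iff 5.1 × (j's share) ≥ 1, i.e. iff j's share is at least 0.1961.
Player 1 alone (share 9/21) is above the threshold, contributing 48; the remaining 5 contribute 0. Total contributed: 48.
The pooled fund pays out 5.1 × 48 = 244.80 in total (split across the unequal shares, but the aggregate is all that matters for the group sum).
The 5 free-riders keep 48 each, adding 240. Group total = 240 + 244.80 = 484.80.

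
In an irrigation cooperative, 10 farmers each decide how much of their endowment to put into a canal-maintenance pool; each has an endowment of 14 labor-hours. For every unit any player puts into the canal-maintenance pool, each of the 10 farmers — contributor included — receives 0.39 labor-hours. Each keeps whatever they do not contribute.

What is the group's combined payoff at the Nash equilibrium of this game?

140.00 labor-hours

The private return per contributed unit is 0.39 < 1, so contributing 0 is dominant for every player. At the Nash equilibrium everyone keeps their 14, and the group total is 10 × 14 = 140.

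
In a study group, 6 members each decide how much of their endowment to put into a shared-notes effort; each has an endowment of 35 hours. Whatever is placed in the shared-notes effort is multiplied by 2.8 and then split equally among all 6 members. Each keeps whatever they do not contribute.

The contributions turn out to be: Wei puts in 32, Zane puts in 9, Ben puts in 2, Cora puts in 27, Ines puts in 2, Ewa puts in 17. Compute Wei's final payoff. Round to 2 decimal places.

44.53 hours

Total contributed: 32 + 9 + 2 + 27 + 2 + 17 = 89.
Each receives 2.8 × 89 / 6 = 41.53 from the shared-notes effort.
Wei keeps 35 − 32 = 3, so Wei's payoff is 3 + 41.53 = 44.53.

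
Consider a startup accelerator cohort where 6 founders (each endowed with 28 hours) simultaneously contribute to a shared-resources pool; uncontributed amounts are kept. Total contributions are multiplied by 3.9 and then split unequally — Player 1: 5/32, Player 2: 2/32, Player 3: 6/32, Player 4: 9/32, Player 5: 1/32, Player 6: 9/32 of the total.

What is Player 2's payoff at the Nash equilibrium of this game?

41.65 hours

A player with share s gets back 3.9·s per unit contributed, so full contribution is dominant for anyone with s > 1/3.9 = 0.2564 and zero contribution is dominant for anyone below.
Player 4 and Player 6 are above the threshold, contributing 28 each; the remaining 4 contribute 0. Total contributed: 56.
Player 2 keeps 28 and receives 3.9 × 56 × 2/32 = 13.65 from the shared-resources pool, for a payoff of 41.65.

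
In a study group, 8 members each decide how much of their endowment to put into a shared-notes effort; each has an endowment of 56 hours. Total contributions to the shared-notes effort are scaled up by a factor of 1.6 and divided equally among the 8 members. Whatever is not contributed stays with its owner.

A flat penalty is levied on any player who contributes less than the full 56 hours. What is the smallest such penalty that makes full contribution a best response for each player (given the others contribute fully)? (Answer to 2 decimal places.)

Given the others contribute fully, the best deviation is to contribute 0 (any partial contribution still incurs the fine and gives up units whose private return 0.2000 is below 1).
Deviating from 56 to 0 saves 56 hours but forfeits the deviator's share of the drop in the shared-notes effort: 1.6/8 × 56 = 11.20.
So the deviation gain is 56 − 11.20 = 44.80, and the fine must be at least 44.80 hours to wipe it out.

44.80 hours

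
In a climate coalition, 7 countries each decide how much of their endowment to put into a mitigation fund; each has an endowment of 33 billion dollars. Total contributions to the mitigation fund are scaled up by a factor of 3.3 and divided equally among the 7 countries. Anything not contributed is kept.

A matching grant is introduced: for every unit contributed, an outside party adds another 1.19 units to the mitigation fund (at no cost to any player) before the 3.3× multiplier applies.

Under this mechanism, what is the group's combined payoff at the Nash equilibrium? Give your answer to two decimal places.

Under the mechanism each unit contributed yields 3.3 × 2.19 / 7 = 1.0324 back to its contributor per unit of net cost, which exceeds 1, making full contribution the dominant choice for everyone.
So the Nash equilibrium is full contribution by all 7; the group earns 3.3 × 2.19 × 231 = 1669.44.

1669.44 billion dollars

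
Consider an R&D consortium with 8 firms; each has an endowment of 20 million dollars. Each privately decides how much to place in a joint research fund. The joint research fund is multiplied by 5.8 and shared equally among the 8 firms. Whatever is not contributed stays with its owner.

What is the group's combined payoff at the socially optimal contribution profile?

928.00 million dollars

Each contributed unit returns 5.800 to the group as a whole (0.7250 to each of 8 players), which exceeds 1, so the social optimum is full contribution: group total = 5.800 × 160 = 928.00.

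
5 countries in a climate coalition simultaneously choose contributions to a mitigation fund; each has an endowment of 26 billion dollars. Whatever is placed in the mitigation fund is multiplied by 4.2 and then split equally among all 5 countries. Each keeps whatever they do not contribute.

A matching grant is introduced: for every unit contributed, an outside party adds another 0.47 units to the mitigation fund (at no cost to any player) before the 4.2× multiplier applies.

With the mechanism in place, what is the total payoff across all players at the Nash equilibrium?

Under the mechanism each unit contributed yields 4.2 × 1.47 / 5 = 1.2348 back to its contributor per unit of net cost, which exceeds 1, making full contribution the dominant choice for everyone.
At the Nash equilibrium everyone contributes 26. Group total payoff = 4.2 × 1.47 × 130 = 802.62.

802.62 billion dollars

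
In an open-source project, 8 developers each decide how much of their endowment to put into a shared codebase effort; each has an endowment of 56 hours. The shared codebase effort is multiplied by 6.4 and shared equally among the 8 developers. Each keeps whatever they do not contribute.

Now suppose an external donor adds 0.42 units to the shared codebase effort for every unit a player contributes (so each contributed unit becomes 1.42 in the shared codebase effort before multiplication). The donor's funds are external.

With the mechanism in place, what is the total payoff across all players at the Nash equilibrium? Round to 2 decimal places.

4071.42 hours

Under the mechanism each unit contributed yields 6.4 × 1.42 / 8 = 1.1360 back to its contributor per unit of net cost, which exceeds 1, making full contribution the dominant choice for everyone.
At the Nash equilibrium everyone contributes 56. Group total payoff = 6.4 × 1.42 × 448 = 4071.42.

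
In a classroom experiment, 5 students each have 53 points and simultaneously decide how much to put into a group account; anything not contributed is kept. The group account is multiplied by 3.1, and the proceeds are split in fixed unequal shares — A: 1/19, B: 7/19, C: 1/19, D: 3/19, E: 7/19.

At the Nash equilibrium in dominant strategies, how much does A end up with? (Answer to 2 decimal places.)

A player with share s gets back 3.1·s per unit contributed, so full contribution is dominant for anyone with s > 1/3.1 = 0.3226 and zero contribution is dominant for anyone below.
B and E clear that bar, contributing 53 each; the remaining 3 contribute 0. Total contributed: 106.
A keeps 53 and receives 3.1 × 106 × 1/19 = 17.29 from the group account, for a payoff of 70.29.

70.29 points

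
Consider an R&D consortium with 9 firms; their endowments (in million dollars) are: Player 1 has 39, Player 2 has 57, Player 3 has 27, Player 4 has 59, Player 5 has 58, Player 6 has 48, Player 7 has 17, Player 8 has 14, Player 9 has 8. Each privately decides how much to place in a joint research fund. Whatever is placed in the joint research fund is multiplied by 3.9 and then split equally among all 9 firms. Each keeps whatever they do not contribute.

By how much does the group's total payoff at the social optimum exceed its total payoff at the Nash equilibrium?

948.30 million dollars

The private return per contributed unit is 3.9/9 = 0.4333 < 1 for every player regardless of endowment, so the Nash equilibrium is zero contribution and the group total is Σ E_j = 39 + 57 + 27 + 59 + 58 + 48 + 17 + 14 + 8 = 327.
Each contributed unit returns 3.900 to the group, so the social optimum is full contribution by everyone: group total = 3.900 × 327 = 1275.30.
Efficiency loss = (3.900 − 1) × 327 = 948.30.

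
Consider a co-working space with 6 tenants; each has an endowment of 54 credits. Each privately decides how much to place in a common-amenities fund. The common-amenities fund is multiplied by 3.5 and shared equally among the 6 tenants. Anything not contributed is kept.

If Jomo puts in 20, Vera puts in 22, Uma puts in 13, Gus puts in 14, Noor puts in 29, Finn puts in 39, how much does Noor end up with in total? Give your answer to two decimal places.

Total contributed: 20 + 22 + 13 + 14 + 29 + 39 = 137.
Each receives 3.5 × 137 / 6 = 79.92 from the common-amenities fund.
Noor keeps 54 − 29 = 25, so Noor's payoff is 25 + 79.92 = 104.92.

104.92 credits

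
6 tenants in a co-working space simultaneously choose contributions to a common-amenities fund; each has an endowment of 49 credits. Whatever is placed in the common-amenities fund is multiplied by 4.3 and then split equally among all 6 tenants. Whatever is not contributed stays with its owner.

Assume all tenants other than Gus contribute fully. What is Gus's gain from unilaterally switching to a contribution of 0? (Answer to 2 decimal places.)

Switching from a contribution of 49 to 0 lets Gus keep an extra 49 credits, but lowers the common-amenities fund by 49, which costs Gus their own share of that drop: 4.3/6 × 49 = 35.12.
Net gain = 49 − 35.12 = 13.88. The private return per contributed unit (0.7167) is below 1, so free-riding is indeed the best response regardless of what the others do.

13.88 credits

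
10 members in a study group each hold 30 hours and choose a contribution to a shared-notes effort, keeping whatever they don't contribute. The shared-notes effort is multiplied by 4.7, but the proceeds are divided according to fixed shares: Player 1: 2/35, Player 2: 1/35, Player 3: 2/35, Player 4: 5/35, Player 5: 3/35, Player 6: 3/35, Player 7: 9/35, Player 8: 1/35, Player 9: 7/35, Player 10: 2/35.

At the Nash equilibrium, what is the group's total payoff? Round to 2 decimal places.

411.00 hours

For player j, contributing a unit is worthwhile iff 4.7 × (j's share) ≥ 1, i.e. iff j's share is at least 0.2128.
The only share above 0.2128 is Player 7's 9/35, contributing 30; the remaining 9 contribute 0. Total contributed: 30.
The shared-notes effort pays out 4.7 × 30 = 141.00 in total (split across the unequal shares, but the aggregate is all that matters for the group sum).
The 9 free-riders keep 30 each, adding 270. Group total = 270 + 141.00 = 411.00.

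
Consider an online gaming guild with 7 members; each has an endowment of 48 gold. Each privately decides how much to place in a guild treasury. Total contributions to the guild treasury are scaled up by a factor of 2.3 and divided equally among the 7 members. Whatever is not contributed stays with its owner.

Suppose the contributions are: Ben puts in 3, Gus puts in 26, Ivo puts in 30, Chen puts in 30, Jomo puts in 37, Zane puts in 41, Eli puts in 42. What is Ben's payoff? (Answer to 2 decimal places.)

Total contributed: 3 + 26 + 30 + 30 + 37 + 41 + 42 = 209.
Each receives 2.3 × 209 / 7 = 68.67 from the guild treasury.
Ben keeps 48 − 3 = 45, so Ben's payoff is 45 + 68.67 = 113.67.

113.67 gold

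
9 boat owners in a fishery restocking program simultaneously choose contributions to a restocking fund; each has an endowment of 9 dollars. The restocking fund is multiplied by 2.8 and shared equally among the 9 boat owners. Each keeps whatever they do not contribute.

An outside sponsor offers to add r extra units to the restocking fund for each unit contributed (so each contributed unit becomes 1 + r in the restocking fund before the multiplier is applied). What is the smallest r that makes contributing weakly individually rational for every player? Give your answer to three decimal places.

2.214

With matching at rate r, one contributed unit becomes (1 + r) in the restocking fund and returns 2.8 × (1 + r) / 9 to the contributor.
Setting this equal to 1: 1 + r = 9/2.8 = 3.2143.
So the minimum matching rate is r = 3.2143 − 1 = 2.214.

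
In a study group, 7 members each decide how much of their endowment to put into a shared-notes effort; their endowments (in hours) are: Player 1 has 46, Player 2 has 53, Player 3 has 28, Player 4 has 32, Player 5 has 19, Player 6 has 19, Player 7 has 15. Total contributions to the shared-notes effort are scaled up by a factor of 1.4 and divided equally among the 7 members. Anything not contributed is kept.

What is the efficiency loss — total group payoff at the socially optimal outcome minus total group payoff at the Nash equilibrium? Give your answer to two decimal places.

The private return per contributed unit is 1.4/7 = 0.2000 < 1 for every player regardless of endowment, so the Nash equilibrium is zero contribution and the group total is Σ E_j = 46 + 53 + 28 + 32 + 19 + 19 + 15 = 212.
Each contributed unit returns 1.400 to the group, so the social optimum is full contribution by everyone: group total = 1.400 × 212 = 296.80.
Efficiency loss = (1.400 − 1) × 212 = 84.80.

84.80 hours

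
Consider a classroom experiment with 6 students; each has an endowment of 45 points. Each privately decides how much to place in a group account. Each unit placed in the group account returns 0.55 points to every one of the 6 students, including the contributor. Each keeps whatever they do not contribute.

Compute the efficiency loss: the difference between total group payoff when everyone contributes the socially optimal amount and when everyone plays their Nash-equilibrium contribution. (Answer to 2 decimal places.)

621.00 points

The private return per contributed unit is 0.55 < 1, so contributing 0 is dominant for every player. At the Nash equilibrium everyone keeps their 45, and the group total is 6 × 45 = 270.
Each contributed unit returns 3.300 to the group as a whole (0.55 to each of 6 players), which exceeds 1, so the social optimum is full contribution: group total = 3.300 × 270 = 891.00.
Efficiency loss = 891.00 − 270 = 621.00.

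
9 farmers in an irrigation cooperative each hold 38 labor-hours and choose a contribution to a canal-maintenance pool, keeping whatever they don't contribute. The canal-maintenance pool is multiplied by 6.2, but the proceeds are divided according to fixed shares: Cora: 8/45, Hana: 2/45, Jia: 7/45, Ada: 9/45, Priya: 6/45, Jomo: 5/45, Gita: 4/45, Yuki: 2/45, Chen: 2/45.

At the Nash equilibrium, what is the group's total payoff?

737.20 labor-hours

A player with share s gets back 6.2·s per unit contributed, so full contribution is dominant for anyone with s > 1/6.2 = 0.1613 and zero contribution is dominant for anyone below.
Cora and Ada are above the threshold, contributing 38 each; the remaining 7 contribute 0. Total contributed: 76.
The canal-maintenance pool pays out 6.2 × 76 = 471.20 in total (split across the unequal shares, but the aggregate is all that matters for the group sum).
The 7 free-riders keep 38 each, adding 266. Group total = 266 + 471.20 = 737.20.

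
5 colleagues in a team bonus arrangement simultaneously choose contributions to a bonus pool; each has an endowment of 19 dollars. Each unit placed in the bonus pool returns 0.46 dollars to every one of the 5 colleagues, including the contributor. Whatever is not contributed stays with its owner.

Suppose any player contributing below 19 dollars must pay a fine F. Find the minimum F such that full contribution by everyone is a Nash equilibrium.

10.26 dollars

Given the others contribute fully, the best deviation is to contribute 0 (any partial contribution still incurs the fine and gives up units whose private return 0.46 is below 1).
Deviating from 19 to 0 saves 19 dollars but forfeits the deviator's share of the drop in the bonus pool: 0.46 × 19 = 8.74.
So the deviation gain is 19 − 8.74 = 10.26, and the fine must be at least 10.26 dollars to wipe it out.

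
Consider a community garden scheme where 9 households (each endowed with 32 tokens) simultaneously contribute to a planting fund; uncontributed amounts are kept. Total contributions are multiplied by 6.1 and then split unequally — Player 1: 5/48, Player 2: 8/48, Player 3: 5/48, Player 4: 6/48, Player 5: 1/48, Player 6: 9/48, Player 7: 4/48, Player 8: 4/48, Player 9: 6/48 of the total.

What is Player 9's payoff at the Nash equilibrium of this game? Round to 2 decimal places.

80.80 tokens

For player j, contributing a unit is worthwhile iff 6.1 × (j's share) ≥ 1, i.e. iff j's share is at least 0.1639.
The shares above 0.1639 belong to Player 2 and Player 6, contributing 32 each; the remaining 7 contribute 0. Total contributed: 64.
Player 9 keeps 32 and receives 6.1 × 64 × 6/48 = 48.80 from the planting fund, for a payoff of 80.80.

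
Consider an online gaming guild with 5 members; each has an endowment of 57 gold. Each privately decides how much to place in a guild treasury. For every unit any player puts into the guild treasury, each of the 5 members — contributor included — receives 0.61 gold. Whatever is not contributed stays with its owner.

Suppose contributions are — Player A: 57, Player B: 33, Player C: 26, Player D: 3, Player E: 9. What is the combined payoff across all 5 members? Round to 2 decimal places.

Total contributed: 57 + 33 + 26 + 3 + 9 = 128; total kept: 5 × 57 − 128 = 157.
The guild treasury pays out 0.61 × 5 × 128 = 390.40 in aggregate.
Group total = 157 + 390.40 = 547.40.

547.40 gold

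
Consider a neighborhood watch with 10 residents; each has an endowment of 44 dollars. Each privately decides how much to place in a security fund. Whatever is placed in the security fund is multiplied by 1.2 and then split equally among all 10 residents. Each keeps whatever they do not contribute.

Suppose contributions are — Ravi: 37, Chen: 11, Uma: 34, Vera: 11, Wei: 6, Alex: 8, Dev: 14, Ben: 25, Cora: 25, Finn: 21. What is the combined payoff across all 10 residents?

Total contributed: 37 + 11 + 34 + 11 + 6 + 8 + 14 + 25 + 25 + 21 = 192; total kept: 10 × 44 − 192 = 248.
The security fund pays out 1.2 × 192 = 230.40 in aggregate.
Group total = 248 + 230.40 = 478.40.

478.40 dollars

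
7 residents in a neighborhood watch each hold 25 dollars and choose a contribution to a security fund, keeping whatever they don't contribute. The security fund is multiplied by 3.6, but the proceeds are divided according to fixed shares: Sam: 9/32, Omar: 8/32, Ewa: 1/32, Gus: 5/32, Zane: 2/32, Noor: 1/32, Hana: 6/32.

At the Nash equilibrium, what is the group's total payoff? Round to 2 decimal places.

240.00 dollars

For player j, contributing a unit is worthwhile iff 3.6 × (j's share) ≥ 1, i.e. iff j's share is at least 0.2778.
The only share above 0.2778 is Sam's 9/32, contributing 25; the remaining 6 contribute 0. Total contributed: 25.
The security fund pays out 3.6 × 25 = 90.00 in total (split across the unequal shares, but the aggregate is all that matters for the group sum).
The 6 free-riders keep 25 each, adding 150. Group total = 150 + 90.00 = 240.00.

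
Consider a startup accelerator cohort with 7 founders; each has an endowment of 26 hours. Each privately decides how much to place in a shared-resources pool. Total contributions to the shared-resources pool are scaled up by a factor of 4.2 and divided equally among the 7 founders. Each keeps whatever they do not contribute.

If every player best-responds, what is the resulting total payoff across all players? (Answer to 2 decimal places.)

182.00 hours

Each contributed unit returns 4.2/7 = 0.6000 to its contributor — below 1 — so contributing 0 is dominant for every player. At the Nash equilibrium everyone keeps their 26, and the group total is 7 × 26 = 182.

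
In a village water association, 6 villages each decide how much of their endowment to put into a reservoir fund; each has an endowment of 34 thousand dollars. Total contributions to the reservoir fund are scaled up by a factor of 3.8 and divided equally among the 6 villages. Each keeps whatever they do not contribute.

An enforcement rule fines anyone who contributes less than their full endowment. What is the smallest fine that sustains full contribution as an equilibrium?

Given the others contribute fully, the best deviation is to contribute 0 (any partial contribution still incurs the fine and gives up units whose private return 0.6333 is below 1).
Deviating from 34 to 0 saves 34 thousand dollars but forfeits the deviator's share of the drop in the reservoir fund: 3.8/6 × 34 = 21.53.
So the deviation gain is 34 − 21.53 = 12.47, and the fine must be at least 12.47 thousand dollars to wipe it out.

12.47 thousand dollars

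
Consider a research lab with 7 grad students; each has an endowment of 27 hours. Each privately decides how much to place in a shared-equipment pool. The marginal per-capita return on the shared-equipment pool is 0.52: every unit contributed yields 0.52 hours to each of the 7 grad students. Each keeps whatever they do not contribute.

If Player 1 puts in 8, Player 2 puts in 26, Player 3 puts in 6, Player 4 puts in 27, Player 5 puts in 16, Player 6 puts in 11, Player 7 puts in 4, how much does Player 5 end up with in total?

61.96 hours

Total contributed: 8 + 26 + 6 + 27 + 16 + 11 + 4 = 98.
Each receives 0.52 × 98 = 50.96 from the shared-equipment pool.
Player 5 keeps 27 − 16 = 11, so Player 5's payoff is 11 + 50.96 = 61.96.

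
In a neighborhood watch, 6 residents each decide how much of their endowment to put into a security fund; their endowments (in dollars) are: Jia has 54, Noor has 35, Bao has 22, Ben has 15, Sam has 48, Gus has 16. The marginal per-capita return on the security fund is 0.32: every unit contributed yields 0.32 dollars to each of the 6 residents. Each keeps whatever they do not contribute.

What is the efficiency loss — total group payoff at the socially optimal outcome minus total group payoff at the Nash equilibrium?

The private return per contributed unit is 0.32 < 1 for everyone, so the Nash equilibrium is zero contribution and the group total is Σ E_j = 54 + 35 + 22 + 15 + 48 + 16 = 190.
Each contributed unit returns 1.920 to the group, so the social optimum is full contribution by everyone: group total = 1.920 × 190 = 364.80.
Efficiency loss = (1.920 − 1) × 190 = 174.80.

174.80 dollars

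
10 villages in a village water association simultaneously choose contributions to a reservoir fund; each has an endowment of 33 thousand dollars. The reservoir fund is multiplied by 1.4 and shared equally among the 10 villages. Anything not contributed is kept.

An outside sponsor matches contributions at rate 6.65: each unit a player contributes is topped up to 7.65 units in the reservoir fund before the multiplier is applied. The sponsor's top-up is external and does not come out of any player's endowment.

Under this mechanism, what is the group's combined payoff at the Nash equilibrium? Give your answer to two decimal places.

3534.30 thousand dollars

With the mechanism, a contributed unit returns 1.4 × 7.65 / 10 = 1.0710 per unit of net cost to the contributor — now above 1 — so contributing fully is weakly dominant for every player.
So the Nash equilibrium is full contribution by all 10; the group earns 1.4 × 7.65 × 330 = 3534.30.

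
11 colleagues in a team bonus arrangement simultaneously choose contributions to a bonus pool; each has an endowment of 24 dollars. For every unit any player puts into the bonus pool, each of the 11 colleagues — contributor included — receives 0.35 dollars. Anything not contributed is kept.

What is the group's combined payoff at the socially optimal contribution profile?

1016.40 dollars

Each contributed unit returns 3.850 to the group as a whole (0.35 to each of 11 players), which exceeds 1, so the social optimum is full contribution: group total = 3.850 × 264 = 1016.40.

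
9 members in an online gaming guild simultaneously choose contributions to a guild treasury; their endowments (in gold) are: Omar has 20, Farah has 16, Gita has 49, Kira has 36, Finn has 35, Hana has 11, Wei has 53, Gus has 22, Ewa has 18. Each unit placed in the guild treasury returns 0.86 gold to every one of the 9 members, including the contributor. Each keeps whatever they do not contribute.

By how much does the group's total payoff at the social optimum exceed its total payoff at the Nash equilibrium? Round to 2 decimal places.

The private return per contributed unit is 0.86 < 1 for everyone, so the Nash equilibrium is zero contribution and the group total is Σ E_j = 20 + 16 + 49 + 36 + 35 + 11 + 53 + 22 + 18 = 260.
Each contributed unit returns 7.740 to the group, so the social optimum is full contribution by everyone: group total = 7.740 × 260 = 2012.40.
Efficiency loss = (7.740 − 1) × 260 = 1752.40.

1752.40 gold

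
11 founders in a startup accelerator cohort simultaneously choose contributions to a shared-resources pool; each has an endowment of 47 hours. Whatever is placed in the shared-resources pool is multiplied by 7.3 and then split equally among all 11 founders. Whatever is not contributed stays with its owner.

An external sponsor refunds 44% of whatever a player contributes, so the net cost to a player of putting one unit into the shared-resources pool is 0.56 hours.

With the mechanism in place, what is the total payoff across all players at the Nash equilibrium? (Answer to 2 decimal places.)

4001.58 hours

The effective private return per unit is now (7.3/11) / 0.56 = 1.1851 > 1, so every player's dominant strategy flips to full contribution.
So the Nash equilibrium is full contribution by all 11; the group earns 11 × (47 × 0.44 + 7.3 × 47) = 4001.58.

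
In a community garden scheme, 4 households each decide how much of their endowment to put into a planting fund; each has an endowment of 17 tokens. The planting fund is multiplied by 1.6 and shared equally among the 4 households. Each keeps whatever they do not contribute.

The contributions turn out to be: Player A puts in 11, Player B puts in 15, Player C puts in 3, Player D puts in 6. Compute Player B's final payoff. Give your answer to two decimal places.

16.00 tokens

Total contributed: 11 + 15 + 3 + 6 = 35.
Each receives 1.6 × 35 / 4 = 14.00 from the planting fund.
Player B keeps 17 − 15 = 2, so Player B's payoff is 2 + 14.00 = 16.00.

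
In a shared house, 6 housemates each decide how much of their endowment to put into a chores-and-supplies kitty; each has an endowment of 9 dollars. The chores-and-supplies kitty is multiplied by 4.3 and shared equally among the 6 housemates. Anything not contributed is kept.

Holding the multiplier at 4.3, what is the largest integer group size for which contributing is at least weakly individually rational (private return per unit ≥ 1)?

Private return per unit is 4.3/(group size), which is ≥ 1 whenever the group size is ≤ 4.3.
The largest such integer is 4.

4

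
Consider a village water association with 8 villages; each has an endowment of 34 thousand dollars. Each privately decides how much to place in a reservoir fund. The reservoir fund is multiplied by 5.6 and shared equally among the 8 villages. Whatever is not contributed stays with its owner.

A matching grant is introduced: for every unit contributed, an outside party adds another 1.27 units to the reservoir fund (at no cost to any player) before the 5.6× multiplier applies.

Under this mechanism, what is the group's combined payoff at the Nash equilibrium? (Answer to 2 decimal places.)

3457.66 thousand dollars

The effective private return per unit is now 5.6 × 2.27 / 8 = 1.5890 > 1, so every player's dominant strategy flips to full contribution.
So the Nash equilibrium is full contribution by all 8; the group earns 5.6 × 2.27 × 272 = 3457.66.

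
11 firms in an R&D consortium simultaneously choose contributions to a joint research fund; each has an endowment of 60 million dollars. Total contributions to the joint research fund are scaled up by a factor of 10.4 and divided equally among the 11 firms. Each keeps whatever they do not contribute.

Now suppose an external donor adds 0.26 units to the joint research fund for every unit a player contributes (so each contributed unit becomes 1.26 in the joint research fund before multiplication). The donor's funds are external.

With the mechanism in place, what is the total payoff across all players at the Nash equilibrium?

The effective private return per unit is now 10.4 × 1.26 / 11 = 1.1913 > 1, so every player's dominant strategy flips to full contribution.
So the Nash equilibrium is full contribution by all 11; the group earns 10.4 × 1.26 × 660 = 8648.64.

8648.64 million dollars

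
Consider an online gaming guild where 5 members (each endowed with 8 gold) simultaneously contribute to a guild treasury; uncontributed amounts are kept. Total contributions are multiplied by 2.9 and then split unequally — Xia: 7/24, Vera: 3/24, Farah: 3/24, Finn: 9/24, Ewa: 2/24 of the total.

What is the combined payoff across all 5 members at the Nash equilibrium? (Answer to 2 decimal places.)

55.20 gold

A player with share s gets back 2.9·s per unit contributed, so full contribution is dominant for anyone with s > 1/2.9 = 0.3448 and zero contribution is dominant for anyone below.
Finn alone (share 9/24) is above the threshold, contributing 8; the remaining 4 contribute 0. Total contributed: 8.
The guild treasury pays out 2.9 × 8 = 23.20 in total (split across the unequal shares, but the aggregate is all that matters for the group sum).
The 4 free-riders keep 8 each, adding 32. Group total = 32 + 23.20 = 55.20.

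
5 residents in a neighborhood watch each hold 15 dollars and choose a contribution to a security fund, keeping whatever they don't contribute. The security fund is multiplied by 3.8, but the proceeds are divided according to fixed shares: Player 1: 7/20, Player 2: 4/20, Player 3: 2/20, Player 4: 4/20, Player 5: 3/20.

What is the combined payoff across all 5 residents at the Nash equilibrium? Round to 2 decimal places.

For player j, contributing a unit is worthwhile iff 3.8 × (j's share) ≥ 1, i.e. iff j's share is at least 0.2632.
The only share above 0.2632 is Player 1's 7/20, contributing 15; the remaining 4 contribute 0. Total contributed: 15.
The security fund pays out 3.8 × 15 = 57.00 in total (split across the unequal shares, but the aggregate is all that matters for the group sum).
The 4 free-riders keep 15 each, adding 60. Group total = 60 + 57.00 = 117.00.

117.00 dollars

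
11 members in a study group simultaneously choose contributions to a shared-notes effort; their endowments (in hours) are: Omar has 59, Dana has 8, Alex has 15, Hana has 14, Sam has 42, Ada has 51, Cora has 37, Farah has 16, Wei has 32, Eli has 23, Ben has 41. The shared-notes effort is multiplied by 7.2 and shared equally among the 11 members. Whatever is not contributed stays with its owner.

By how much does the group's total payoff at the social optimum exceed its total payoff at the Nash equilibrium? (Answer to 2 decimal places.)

The private return per contributed unit is 7.2/11 = 0.6545 < 1 for every player regardless of endowment, so the Nash equilibrium is zero contribution and the group total is Σ E_j = 59 + 8 + 15 + 14 + 42 + 51 + 37 + 16 + 32 + 23 + 41 = 338.
Each contributed unit returns 7.200 to the group, so the social optimum is full contribution by everyone: group total = 7.200 × 338 = 2433.60.
Efficiency loss = (7.200 − 1) × 338 = 2095.60.

2095.60 hours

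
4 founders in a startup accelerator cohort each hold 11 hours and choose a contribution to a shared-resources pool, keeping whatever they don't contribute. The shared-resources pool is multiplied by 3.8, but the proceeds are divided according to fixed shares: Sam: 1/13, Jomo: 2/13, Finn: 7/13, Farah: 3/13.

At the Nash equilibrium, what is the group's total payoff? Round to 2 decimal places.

74.80 hours

Player j's private return per contributed unit is 3.8 × (j's share). Contributing is weakly dominant for j when that share is at least 1/3.8 = 0.2632, and contributing 0 is dominant otherwise.
Only Finn (7/13) clears that bar, contributing 11; the remaining 3 contribute 0. Total contributed: 11.
The shared-resources pool pays out 3.8 × 11 = 41.80 in total (split across the unequal shares, but the aggregate is all that matters for the group sum).
The 3 free-riders keep 11 each, adding 33. Group total = 33 + 41.80 = 74.80.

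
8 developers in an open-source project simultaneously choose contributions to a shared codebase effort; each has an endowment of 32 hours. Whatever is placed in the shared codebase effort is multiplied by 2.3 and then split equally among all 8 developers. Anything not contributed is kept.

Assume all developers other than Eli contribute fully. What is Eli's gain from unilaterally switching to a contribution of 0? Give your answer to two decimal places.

Switching from a contribution of 32 to 0 lets Eli keep an extra 32 hours, but lowers the shared codebase effort by 32, which costs Eli their own share of that drop: 2.3/8 × 32 = 9.20.
Net gain = 32 − 9.20 = 22.80. The private return per contributed unit (0.2875) is below 1, so free-riding is indeed the best response regardless of what the others do.

22.80 hours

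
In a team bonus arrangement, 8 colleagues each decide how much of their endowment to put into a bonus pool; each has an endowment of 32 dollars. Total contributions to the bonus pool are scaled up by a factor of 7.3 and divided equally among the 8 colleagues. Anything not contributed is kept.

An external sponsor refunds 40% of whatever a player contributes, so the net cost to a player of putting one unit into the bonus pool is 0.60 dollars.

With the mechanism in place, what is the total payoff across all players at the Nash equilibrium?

1971.20 dollars

The effective private return per unit is now (7.3/8) / 0.60 = 1.5208 > 1, so every player's dominant strategy flips to full contribution.
At the Nash equilibrium everyone contributes 32. Group total payoff = 8 × (32 × 0.40 + 7.3 × 32) = 1971.20.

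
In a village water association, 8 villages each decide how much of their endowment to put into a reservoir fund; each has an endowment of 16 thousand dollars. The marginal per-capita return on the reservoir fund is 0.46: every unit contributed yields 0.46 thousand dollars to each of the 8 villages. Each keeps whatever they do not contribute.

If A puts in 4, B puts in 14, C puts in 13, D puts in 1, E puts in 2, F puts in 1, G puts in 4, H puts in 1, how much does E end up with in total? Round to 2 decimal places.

Total contributed: 4 + 14 + 13 + 1 + 2 + 1 + 4 + 1 = 40.
Each receives 0.46 × 40 = 18.40 from the reservoir fund.
E keeps 16 − 2 = 14, so E's payoff is 14 + 18.40 = 32.40.

32.40 thousand dollars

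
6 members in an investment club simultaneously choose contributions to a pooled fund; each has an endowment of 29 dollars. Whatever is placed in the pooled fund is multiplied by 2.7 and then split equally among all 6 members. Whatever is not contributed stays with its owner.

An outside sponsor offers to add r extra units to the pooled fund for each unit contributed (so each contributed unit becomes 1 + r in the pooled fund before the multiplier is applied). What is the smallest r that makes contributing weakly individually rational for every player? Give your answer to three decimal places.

With matching at rate r, one contributed unit becomes (1 + r) in the pooled fund and returns 2.7 × (1 + r) / 6 to the contributor.
Setting this equal to 1: 1 + r = 6/2.7 = 2.2222.
So the minimum matching rate is r = 2.2222 − 1 = 1.222.

1.222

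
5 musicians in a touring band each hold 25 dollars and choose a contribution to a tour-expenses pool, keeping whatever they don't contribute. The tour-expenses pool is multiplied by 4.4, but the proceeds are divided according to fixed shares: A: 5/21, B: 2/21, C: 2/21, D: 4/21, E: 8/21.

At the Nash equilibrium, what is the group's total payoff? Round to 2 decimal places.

295.00 dollars

For player j, contributing a unit is worthwhile iff 4.4 × (j's share) ≥ 1, i.e. iff j's share is at least 0.2273.
The shares above 0.2273 belong to A and E, contributing 25 each; the remaining 3 contribute 0. Total contributed: 50.
The tour-expenses pool pays out 4.4 × 50 = 220.00 in total (split across the unequal shares, but the aggregate is all that matters for the group sum).
The 3 free-riders keep 25 each, adding 75. Group total = 75 + 220.00 = 295.00.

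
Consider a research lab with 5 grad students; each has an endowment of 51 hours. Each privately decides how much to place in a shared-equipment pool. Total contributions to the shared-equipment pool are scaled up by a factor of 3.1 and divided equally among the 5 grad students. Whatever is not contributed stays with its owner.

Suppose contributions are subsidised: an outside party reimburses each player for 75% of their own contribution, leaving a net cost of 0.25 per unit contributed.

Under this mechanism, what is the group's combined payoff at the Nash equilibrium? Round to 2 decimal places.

The effective private return per unit is now (3.1/5) / 0.25 = 2.4800 > 1, so every player's dominant strategy flips to full contribution.
At the Nash equilibrium everyone contributes 51. Group total payoff = 5 × (51 × 0.75 + 3.1 × 51) = 981.75.

981.75 hours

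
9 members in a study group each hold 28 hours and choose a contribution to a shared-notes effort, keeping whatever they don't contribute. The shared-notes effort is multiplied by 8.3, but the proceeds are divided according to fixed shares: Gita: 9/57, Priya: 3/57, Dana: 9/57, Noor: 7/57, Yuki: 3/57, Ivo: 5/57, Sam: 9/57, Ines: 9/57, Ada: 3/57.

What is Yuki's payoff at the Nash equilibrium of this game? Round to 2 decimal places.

For player j, contributing a unit is worthwhile iff 8.3 × (j's share) ≥ 1, i.e. iff j's share is at least 0.1205.
Gita, Dana, Noor, Sam and Ines are above the threshold, contributing 28 each; the remaining 4 contribute 0. Total contributed: 140.
Yuki keeps 28 and receives 8.3 × 140 × 3/57 = 61.16 from the shared-notes effort, for a payoff of 89.16.

89.16 hours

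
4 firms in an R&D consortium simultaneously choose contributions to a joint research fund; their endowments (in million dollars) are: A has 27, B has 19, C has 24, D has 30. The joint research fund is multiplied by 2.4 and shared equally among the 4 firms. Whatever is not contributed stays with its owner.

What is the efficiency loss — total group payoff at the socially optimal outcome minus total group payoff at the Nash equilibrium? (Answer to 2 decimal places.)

140.00 million dollars

The private return per contributed unit is 2.4/4 = 0.6000 < 1 for every player regardless of endowment, so the Nash equilibrium is zero contribution and the group total is Σ E_j = 27 + 19 + 24 + 30 = 100.
Each contributed unit returns 2.400 to the group, so the social optimum is full contribution by everyone: group total = 2.400 × 100 = 240.00.
Efficiency loss = (2.400 − 1) × 100 = 140.00.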